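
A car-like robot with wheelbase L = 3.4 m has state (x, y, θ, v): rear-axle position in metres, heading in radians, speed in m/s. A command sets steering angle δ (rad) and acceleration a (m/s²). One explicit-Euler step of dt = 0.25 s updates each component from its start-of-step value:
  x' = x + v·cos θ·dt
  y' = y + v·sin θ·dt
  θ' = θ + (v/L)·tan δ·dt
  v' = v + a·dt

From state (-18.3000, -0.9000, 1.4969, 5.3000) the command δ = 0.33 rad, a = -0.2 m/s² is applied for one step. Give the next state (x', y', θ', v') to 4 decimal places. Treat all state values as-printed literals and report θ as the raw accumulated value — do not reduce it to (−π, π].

(-18.2022, 0.4214, 1.6304, 5.2500)

x' = -18.3000 + 5.3000·cos(1.4969)·0.25 = -18.2022
y' = -0.9000 + 5.3000·sin(1.4969)·0.25 = 0.4214
θ' = 1.4969 + (5.3000/3.4)·tan(0.33)·0.25 = 1.6304
v' = 5.3000 − 0.2000·0.25 = 5.2500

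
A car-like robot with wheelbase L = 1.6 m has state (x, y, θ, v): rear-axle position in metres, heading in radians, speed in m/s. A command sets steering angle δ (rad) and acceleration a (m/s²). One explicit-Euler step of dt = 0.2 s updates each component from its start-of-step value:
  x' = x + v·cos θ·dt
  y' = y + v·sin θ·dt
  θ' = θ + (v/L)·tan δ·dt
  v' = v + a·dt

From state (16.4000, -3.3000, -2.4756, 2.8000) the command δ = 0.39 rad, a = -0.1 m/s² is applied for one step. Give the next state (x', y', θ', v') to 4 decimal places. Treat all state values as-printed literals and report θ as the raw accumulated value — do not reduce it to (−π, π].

x' = 16.4000 + 2.8000·cos(-2.4756)·0.2 = 15.9597
y' = -3.3000 + 2.8000·sin(-2.4756)·0.2 = -3.6460
θ' = -2.4756 + (2.8000/1.6)·tan(0.39)·0.2 = -2.3317
v' = 2.8000 − 0.1000·0.2 = 2.7800

(15.9597, -3.6460, -2.3317, 2.7800)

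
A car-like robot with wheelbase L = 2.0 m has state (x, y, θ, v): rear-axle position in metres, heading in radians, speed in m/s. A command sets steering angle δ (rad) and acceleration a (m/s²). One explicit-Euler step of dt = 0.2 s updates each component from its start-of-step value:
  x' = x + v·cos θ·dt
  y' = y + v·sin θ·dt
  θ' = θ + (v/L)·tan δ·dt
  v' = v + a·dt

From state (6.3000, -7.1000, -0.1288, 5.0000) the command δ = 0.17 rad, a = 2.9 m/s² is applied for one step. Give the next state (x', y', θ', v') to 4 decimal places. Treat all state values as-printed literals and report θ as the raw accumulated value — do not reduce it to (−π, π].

x' = 6.3000 + 5.0000·cos(-0.1288)·0.2 = 7.2917
y' = -7.1000 + 5.0000·sin(-0.1288)·0.2 = -7.2284
θ' = -0.1288 + (5.0000/2.0)·tan(0.17)·0.2 = -0.0430
v' = 5.0000 + 2.9000·0.2 = 5.5800

(7.2917, -7.2284, -0.0430, 5.5800)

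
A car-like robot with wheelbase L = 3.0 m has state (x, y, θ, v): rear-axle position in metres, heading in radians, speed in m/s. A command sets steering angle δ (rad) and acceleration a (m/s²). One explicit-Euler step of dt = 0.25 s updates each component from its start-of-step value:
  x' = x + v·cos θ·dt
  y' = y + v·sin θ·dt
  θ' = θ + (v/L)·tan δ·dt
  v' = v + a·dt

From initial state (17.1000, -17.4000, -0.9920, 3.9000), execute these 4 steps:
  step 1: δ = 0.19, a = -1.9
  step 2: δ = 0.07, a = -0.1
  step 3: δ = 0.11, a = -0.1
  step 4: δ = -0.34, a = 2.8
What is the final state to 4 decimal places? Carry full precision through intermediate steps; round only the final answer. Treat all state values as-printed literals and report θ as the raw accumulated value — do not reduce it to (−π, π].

(19.2064, -20.2225, -0.9777, 4.0750)

after step 1 (δ=0.19, a=-1.9): (17.633341, -18.216194, -0.929496, 3.425000)
after step 2 (δ=0.07, a=-0.1): (18.145582, -18.902323, -0.909484, 3.400000)
after step 3 (δ=0.11, a=-0.1): (18.667612, -19.573132, -0.878191, 3.375000)
after step 4 (δ=-0.34, a=2.8): (19.206384, -20.222469, -0.977680, 4.075000)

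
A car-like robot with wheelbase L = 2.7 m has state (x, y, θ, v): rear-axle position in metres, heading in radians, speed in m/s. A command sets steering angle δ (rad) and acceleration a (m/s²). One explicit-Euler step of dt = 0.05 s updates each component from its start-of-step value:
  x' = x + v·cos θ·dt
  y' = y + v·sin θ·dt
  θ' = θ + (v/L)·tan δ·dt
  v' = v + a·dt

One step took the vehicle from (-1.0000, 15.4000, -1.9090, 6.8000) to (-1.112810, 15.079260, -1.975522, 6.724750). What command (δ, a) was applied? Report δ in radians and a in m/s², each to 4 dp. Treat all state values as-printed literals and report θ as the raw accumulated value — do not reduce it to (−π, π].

a = (v'−v)/dt = (-0.075250)/0.05 = -1.5050
Δθ = θ'−θ = -0.066522;  (v·dt/L) = 6.8000·0.05/2.7 = 0.125926
tan δ = Δθ·L/(v·dt) = -0.528263  →  δ = -0.4860

δ = -0.4860, a = -1.5050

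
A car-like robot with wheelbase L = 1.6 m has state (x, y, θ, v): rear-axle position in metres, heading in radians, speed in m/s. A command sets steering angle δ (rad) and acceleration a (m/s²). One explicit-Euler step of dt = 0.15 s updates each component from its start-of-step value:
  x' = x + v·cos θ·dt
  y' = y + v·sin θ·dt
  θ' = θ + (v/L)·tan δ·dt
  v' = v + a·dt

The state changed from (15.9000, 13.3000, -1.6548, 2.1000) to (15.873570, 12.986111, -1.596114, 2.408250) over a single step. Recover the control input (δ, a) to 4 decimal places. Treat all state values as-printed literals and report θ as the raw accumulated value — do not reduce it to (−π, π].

δ = 0.2897, a = 2.0550

a = (v'−v)/dt = (0.308250)/0.15 = 2.0550
Δθ = θ'−θ = 0.058686;  (v·dt/L) = 2.1000·0.15/1.6 = 0.196875
tan δ = Δθ·L/(v·dt) = 0.298088  →  δ = 0.2897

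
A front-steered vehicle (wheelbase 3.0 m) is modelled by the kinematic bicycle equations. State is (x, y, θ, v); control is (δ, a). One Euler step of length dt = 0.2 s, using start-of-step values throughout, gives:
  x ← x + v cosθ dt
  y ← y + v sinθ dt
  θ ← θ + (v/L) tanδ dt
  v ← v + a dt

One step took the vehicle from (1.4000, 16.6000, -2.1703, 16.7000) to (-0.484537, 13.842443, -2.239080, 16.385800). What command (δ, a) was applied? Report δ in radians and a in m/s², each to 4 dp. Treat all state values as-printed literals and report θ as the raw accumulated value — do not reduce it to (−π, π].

a = (v'−v)/dt = (-0.314200)/0.2 = -1.5710
Δθ = θ'−θ = -0.068780;  (v·dt/L) = 16.7000·0.2/3.0 = 1.113333
tan δ = Δθ·L/(v·dt) = -0.061778  →  δ = -0.0617

δ = -0.0617, a = -1.5710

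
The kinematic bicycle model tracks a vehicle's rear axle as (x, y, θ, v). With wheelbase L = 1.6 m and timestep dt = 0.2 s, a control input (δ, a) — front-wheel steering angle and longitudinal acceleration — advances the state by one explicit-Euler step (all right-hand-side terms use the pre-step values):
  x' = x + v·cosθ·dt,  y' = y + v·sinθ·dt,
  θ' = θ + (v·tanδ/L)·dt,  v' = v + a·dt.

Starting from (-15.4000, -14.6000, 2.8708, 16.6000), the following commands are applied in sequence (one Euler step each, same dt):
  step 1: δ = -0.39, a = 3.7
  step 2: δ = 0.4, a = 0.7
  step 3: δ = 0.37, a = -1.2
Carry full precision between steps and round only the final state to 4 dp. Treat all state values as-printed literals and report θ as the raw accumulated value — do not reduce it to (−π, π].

after step 1 (δ=-0.39, a=3.7): (-18.599016, -13.711916, 2.017861, 17.340000)
after step 2 (δ=0.4, a=0.7): (-20.098304, -10.584751, 2.934265, 17.480000)
after step 3 (δ=0.37, a=-1.2): (-23.519436, -9.865116, 3.781746, 17.240000)

(-23.5194, -9.8651, 3.7817, 17.2400)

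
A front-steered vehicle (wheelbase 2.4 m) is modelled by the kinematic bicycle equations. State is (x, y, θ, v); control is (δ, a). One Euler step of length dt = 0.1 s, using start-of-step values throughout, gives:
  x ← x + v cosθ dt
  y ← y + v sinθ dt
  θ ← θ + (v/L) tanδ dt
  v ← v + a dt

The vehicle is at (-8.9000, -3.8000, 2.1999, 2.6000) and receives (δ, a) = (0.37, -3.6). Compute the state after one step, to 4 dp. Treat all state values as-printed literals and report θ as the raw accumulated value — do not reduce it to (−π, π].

(-9.0530, -3.5898, 2.2419, 2.2400)

x' = -8.9000 + 2.6000·cos(2.1999)·0.1 = -9.0530
y' = -3.8000 + 2.6000·sin(2.1999)·0.1 = -3.5898
θ' = 2.1999 + (2.6000/2.4)·tan(0.37)·0.1 = 2.2419
v' = 2.6000 − 3.6000·0.1 = 2.2400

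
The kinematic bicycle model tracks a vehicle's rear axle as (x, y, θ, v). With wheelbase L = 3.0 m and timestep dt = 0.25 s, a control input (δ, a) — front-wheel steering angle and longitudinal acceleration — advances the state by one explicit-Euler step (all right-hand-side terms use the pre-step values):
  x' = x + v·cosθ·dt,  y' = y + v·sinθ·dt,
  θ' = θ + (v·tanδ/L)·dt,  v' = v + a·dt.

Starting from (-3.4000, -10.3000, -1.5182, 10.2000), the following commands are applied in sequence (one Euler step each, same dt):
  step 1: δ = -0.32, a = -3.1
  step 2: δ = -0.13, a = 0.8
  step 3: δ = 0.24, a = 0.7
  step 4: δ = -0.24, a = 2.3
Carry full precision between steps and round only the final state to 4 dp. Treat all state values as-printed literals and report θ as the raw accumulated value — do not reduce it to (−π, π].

after step 1 (δ=-0.32, a=-3.1): (-3.265941, -12.846474, -1.799881, 9.425000)
after step 2 (δ=-0.13, a=0.8): (-3.801013, -15.141166, -1.902564, 9.625000)
after step 3 (δ=0.24, a=0.7): (-4.584765, -17.416198, -1.706281, 9.800000)
after step 4 (δ=-0.24, a=2.3): (-4.915688, -19.843746, -1.906133, 10.375000)

(-4.9157, -19.8437, -1.9061, 10.3750)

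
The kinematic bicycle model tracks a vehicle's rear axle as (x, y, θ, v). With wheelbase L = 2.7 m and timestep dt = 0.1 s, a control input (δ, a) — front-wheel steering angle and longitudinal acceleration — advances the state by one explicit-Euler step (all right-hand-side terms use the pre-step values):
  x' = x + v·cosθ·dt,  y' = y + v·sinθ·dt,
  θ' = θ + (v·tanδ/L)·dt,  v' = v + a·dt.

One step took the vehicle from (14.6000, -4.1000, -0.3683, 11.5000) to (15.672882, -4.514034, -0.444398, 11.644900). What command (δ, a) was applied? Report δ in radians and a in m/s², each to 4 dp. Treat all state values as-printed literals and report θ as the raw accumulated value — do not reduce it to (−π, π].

δ = -0.1768, a = 1.4490

a = (v'−v)/dt = (0.144900)/0.1 = 1.4490
Δθ = θ'−θ = -0.076098;  (v·dt/L) = 11.5000·0.1/2.7 = 0.425926
tan δ = Δθ·L/(v·dt) = -0.178665  →  δ = -0.1768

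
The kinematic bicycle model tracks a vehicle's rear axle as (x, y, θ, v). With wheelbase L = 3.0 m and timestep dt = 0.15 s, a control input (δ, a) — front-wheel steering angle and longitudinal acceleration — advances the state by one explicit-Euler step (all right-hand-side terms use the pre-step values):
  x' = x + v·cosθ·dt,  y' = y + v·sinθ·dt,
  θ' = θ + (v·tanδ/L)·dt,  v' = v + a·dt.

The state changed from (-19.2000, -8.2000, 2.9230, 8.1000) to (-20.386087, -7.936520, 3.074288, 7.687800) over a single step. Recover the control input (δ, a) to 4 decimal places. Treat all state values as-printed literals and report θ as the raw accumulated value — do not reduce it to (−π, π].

a = (v'−v)/dt = (-0.412200)/0.15 = -2.7480
Δθ = θ'−θ = 0.151288;  (v·dt/L) = 8.1000·0.15/3.0 = 0.405000
tan δ = Δθ·L/(v·dt) = 0.373551  →  δ = 0.3575

δ = 0.3575, a = -2.7480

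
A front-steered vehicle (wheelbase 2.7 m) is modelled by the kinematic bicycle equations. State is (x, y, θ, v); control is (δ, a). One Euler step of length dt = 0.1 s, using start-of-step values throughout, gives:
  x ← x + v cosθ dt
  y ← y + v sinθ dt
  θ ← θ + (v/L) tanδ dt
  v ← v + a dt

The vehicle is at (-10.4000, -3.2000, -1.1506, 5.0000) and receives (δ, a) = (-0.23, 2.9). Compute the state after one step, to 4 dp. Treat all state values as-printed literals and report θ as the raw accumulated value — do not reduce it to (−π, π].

(-10.1960, -3.6565, -1.1940, 5.2900)

x' = -10.4000 + 5.0000·cos(-1.1506)·0.1 = -10.1960
y' = -3.2000 + 5.0000·sin(-1.1506)·0.1 = -3.6565
θ' = -1.1506 + (5.0000/2.7)·tan(-0.23)·0.1 = -1.1940
v' = 5.0000 + 2.9000·0.1 = 5.2900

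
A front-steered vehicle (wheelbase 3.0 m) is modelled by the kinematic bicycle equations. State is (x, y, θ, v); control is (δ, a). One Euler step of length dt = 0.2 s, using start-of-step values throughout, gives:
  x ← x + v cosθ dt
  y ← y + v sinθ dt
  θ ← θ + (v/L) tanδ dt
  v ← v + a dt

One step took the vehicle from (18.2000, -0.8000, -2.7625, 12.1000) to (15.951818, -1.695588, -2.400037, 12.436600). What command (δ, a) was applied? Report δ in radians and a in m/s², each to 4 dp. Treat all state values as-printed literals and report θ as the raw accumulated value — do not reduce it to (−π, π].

δ = 0.4223, a = 1.6830

a = (v'−v)/dt = (0.336600)/0.2 = 1.6830
Δθ = θ'−θ = 0.362463;  (v·dt/L) = 12.1000·0.2/3.0 = 0.806667
tan δ = Δθ·L/(v·dt) = 0.449334  →  δ = 0.4223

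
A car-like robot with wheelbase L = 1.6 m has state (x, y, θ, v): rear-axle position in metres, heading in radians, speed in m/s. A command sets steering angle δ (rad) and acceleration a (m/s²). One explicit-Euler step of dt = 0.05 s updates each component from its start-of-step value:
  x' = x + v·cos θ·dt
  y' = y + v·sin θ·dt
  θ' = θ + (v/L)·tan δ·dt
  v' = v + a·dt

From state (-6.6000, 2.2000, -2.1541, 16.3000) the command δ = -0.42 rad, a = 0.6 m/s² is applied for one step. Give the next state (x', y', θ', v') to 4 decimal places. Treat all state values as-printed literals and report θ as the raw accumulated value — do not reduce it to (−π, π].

(-7.0489, 1.5198, -2.3816, 16.3300)

x' = -6.6000 + 16.3000·cos(-2.1541)·0.05 = -7.0489
y' = 2.2000 + 16.3000·sin(-2.1541)·0.05 = 1.5198
θ' = -2.1541 + (16.3000/1.6)·tan(-0.42)·0.05 = -2.3816
v' = 16.3000 + 0.6000·0.05 = 16.3300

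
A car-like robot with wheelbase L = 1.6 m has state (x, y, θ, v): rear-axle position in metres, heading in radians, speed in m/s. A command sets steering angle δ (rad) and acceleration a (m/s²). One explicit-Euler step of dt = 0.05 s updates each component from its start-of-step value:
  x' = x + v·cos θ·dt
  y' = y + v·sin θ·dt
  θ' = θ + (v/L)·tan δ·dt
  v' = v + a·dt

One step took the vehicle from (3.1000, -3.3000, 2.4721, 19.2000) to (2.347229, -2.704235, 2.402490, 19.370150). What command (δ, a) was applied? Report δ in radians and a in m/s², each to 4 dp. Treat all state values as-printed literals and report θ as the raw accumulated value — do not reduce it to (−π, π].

a = (v'−v)/dt = (0.170150)/0.05 = 3.4030
Δθ = θ'−θ = -0.069610;  (v·dt/L) = 19.2000·0.05/1.6 = 0.600000
tan δ = Δθ·L/(v·dt) = -0.116017  →  δ = -0.1155

δ = -0.1155, a = 3.4030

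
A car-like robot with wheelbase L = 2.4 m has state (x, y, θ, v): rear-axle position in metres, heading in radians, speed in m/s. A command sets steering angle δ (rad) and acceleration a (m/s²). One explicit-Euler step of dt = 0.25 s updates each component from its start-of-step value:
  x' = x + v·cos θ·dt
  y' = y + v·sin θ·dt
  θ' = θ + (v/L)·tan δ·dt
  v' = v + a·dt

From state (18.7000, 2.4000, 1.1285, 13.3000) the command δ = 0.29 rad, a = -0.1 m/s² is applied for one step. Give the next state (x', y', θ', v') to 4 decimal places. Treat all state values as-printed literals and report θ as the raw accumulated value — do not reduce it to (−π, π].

(20.1232, 5.4050, 1.5419, 13.2750)

x' = 18.7000 + 13.3000·cos(1.1285)·0.25 = 20.1232
y' = 2.4000 + 13.3000·sin(1.1285)·0.25 = 5.4050
θ' = 1.1285 + (13.3000/2.4)·tan(0.29)·0.25 = 1.5419
v' = 13.3000 − 0.1000·0.25 = 13.2750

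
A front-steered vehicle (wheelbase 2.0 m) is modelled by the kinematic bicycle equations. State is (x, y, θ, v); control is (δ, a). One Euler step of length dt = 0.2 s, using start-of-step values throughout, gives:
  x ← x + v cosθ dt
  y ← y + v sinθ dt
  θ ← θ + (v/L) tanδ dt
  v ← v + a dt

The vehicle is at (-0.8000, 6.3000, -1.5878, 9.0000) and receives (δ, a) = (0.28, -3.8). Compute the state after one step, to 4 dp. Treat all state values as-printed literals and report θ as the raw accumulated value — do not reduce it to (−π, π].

(-0.8306, 4.5003, -1.3290, 8.2400)

x' = -0.8000 + 9.0000·cos(-1.5878)·0.2 = -0.8306
y' = 6.3000 + 9.0000·sin(-1.5878)·0.2 = 4.5003
θ' = -1.5878 + (9.0000/2.0)·tan(0.28)·0.2 = -1.3290
v' = 9.0000 − 3.8000·0.2 = 8.2400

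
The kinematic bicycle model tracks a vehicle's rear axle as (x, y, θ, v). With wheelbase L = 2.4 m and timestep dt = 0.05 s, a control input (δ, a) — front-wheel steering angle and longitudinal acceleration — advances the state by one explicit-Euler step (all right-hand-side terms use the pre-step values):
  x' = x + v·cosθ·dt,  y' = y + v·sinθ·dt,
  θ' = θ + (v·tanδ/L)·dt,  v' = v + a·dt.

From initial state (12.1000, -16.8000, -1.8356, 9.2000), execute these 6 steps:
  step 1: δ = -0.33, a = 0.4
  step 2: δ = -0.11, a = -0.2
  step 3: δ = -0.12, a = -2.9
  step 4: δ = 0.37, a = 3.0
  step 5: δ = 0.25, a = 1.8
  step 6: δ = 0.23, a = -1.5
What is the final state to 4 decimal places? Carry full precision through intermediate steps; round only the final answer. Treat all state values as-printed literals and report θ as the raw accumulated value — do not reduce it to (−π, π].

after step 1 (δ=-0.33, a=0.4): (11.979609, -17.243966, -1.901251, 9.220000)
after step 2 (δ=-0.11, a=-0.2): (11.830027, -17.680024, -1.922465, 9.210000)
after step 3 (δ=-0.12, a=-2.9): (11.671401, -18.112341, -1.945602, 9.065000)
after step 4 (δ=0.37, a=3.0): (11.505470, -18.534126, -1.872352, 9.215000)
after step 5 (δ=0.25, a=1.8): (11.368624, -18.974085, -1.823332, 9.305000)
after step 6 (δ=0.23, a=-1.5): (11.252377, -19.424578, -1.777942, 9.230000)

(11.2524, -19.4246, -1.7779, 9.2300)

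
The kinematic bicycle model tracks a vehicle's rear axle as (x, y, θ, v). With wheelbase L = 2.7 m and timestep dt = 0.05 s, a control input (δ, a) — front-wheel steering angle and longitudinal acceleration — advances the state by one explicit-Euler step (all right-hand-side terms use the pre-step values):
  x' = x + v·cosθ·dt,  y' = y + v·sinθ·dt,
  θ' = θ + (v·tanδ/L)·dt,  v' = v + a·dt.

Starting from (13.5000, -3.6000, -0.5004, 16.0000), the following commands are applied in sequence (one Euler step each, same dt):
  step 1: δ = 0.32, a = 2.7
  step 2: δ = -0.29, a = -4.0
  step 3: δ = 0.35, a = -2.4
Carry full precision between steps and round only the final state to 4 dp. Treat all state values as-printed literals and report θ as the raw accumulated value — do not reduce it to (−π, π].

after step 1 (δ=0.32, a=2.7): (14.201913, -3.983821, -0.402211, 16.135000)
after step 2 (δ=-0.29, a=-4.0): (14.944282, -4.299626, -0.491375, 15.935000)
after step 3 (δ=0.35, a=-2.4): (15.646765, -4.675564, -0.383658, 15.815000)

(15.6468, -4.6756, -0.3837, 15.8150)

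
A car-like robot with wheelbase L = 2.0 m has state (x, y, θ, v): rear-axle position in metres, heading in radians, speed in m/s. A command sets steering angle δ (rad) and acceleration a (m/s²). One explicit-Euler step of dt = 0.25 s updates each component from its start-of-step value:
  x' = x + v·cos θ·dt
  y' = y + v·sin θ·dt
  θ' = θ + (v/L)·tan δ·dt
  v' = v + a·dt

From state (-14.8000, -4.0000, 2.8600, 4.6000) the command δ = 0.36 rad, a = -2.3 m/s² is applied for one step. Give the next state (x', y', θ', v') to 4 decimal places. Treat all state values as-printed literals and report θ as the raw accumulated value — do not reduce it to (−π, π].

x' = -14.8000 + 4.6000·cos(2.8600)·0.25 = -15.9047
y' = -4.0000 + 4.6000·sin(2.8600)·0.25 = -3.6804
θ' = 2.8600 + (4.6000/2.0)·tan(0.36)·0.25 = 3.0764
v' = 4.6000 − 2.3000·0.25 = 4.0250

(-15.9047, -3.6804, 3.0764, 4.0250)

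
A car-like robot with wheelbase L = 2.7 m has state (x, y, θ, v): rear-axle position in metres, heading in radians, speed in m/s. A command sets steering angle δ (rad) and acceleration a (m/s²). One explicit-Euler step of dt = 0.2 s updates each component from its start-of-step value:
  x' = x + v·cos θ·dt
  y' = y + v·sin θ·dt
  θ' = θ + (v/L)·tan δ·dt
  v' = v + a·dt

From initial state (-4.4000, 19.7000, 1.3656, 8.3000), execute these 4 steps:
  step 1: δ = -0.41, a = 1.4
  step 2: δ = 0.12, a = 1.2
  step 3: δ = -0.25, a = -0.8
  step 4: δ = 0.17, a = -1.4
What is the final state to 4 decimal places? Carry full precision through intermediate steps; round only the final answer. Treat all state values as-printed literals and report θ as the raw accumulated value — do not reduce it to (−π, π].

after step 1 (δ=-0.41, a=1.4): (-4.061759, 21.325175, 1.098382, 8.580000)
after step 2 (δ=0.12, a=1.2): (-3.280916, 22.853226, 1.175017, 8.820000)
after step 3 (δ=-0.25, a=-0.8): (-2.600845, 24.480862, 1.008194, 8.660000)
after step 4 (δ=0.17, a=-1.4): (-1.677015, 25.945909, 1.118308, 8.380000)

(-1.6770, 25.9459, 1.1183, 8.3800)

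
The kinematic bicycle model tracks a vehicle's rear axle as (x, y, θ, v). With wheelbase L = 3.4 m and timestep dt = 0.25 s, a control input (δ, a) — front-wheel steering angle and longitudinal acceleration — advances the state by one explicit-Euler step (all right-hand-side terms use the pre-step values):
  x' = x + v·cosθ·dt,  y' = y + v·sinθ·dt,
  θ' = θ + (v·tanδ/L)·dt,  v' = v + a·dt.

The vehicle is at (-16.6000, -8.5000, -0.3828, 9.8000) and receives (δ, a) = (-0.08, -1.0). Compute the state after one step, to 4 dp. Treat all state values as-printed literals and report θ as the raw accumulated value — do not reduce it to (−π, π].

(-14.3273, -9.4151, -0.4406, 9.5500)

x' = -16.6000 + 9.8000·cos(-0.3828)·0.25 = -14.3273
y' = -8.5000 + 9.8000·sin(-0.3828)·0.25 = -9.4151
θ' = -0.3828 + (9.8000/3.4)·tan(-0.08)·0.25 = -0.4406
v' = 9.8000 − 1.0000·0.25 = 9.5500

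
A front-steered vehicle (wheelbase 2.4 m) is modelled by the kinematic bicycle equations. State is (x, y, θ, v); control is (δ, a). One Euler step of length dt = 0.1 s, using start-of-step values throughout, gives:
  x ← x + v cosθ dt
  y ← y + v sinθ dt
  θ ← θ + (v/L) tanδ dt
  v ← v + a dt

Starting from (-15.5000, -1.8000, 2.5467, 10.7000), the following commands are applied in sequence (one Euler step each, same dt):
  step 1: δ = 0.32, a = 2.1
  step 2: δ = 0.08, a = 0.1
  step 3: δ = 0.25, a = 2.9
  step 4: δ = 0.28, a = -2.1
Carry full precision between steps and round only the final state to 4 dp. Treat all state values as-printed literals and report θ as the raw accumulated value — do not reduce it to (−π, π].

(-19.4438, 0.0328, 2.9814, 11.0000)

after step 1 (δ=0.32, a=2.1): (-16.386183, -1.200351, 2.694444, 10.910000)
after step 2 (δ=0.08, a=0.1): (-17.369920, -0.728607, 2.730889, 10.920000)
after step 3 (δ=0.25, a=2.9): (-18.371110, -0.292621, 2.847069, 11.210000)
after step 4 (δ=0.28, a=-2.1): (-19.443840, 0.032787, 2.981381, 11.000000)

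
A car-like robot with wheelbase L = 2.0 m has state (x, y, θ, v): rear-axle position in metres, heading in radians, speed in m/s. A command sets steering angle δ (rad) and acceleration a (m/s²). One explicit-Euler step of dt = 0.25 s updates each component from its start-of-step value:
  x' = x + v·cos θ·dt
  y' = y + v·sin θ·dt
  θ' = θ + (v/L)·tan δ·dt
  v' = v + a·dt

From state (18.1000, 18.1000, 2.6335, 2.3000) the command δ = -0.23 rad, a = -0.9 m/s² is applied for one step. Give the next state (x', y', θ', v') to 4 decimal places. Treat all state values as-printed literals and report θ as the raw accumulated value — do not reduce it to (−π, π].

x' = 18.1000 + 2.3000·cos(2.6335)·0.25 = 17.5976
y' = 18.1000 + 2.3000·sin(2.6335)·0.25 = 18.3797
θ' = 2.6335 + (2.3000/2.0)·tan(-0.23)·0.25 = 2.5662
v' = 2.3000 − 0.9000·0.25 = 2.0750

(17.5976, 18.3797, 2.5662, 2.0750)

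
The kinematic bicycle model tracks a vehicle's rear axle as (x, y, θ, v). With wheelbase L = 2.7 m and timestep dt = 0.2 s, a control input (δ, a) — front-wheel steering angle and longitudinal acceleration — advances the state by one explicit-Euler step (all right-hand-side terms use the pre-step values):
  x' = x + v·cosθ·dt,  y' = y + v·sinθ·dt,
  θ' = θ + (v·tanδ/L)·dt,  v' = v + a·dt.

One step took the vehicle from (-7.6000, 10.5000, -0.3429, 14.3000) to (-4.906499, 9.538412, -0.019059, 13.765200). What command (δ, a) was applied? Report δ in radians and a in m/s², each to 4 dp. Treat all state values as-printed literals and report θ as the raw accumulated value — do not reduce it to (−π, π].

δ = 0.2967, a = -2.6740

a = (v'−v)/dt = (-0.534800)/0.2 = -2.6740
Δθ = θ'−θ = 0.323841;  (v·dt/L) = 14.3000·0.2/2.7 = 1.059259
tan δ = Δθ·L/(v·dt) = 0.305724  →  δ = 0.2967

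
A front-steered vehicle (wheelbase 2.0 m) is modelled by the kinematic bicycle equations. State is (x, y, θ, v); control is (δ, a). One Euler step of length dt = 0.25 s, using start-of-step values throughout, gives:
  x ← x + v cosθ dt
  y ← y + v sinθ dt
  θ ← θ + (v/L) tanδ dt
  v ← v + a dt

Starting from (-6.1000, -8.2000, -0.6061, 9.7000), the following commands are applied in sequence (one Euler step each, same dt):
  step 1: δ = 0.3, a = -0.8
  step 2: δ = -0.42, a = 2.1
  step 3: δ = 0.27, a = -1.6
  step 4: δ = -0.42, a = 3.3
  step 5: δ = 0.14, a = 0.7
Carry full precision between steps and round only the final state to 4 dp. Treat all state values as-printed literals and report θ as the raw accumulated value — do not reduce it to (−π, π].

after step 1 (δ=0.3, a=-0.8): (-4.106951, -9.581441, -0.231030, 9.500000)
after step 2 (δ=-0.42, a=2.1): (-1.795052, -10.125269, -0.761335, 10.025000)
after step 3 (δ=0.27, a=-1.6): (0.019262, -11.854301, -0.414522, 9.625000)
after step 4 (δ=-0.42, a=3.3): (2.221724, -12.823425, -0.951805, 10.450000)
after step 5 (δ=0.14, a=0.7): (3.737534, -14.951212, -0.767726, 10.625000)

(3.7375, -14.9512, -0.7677, 10.6250)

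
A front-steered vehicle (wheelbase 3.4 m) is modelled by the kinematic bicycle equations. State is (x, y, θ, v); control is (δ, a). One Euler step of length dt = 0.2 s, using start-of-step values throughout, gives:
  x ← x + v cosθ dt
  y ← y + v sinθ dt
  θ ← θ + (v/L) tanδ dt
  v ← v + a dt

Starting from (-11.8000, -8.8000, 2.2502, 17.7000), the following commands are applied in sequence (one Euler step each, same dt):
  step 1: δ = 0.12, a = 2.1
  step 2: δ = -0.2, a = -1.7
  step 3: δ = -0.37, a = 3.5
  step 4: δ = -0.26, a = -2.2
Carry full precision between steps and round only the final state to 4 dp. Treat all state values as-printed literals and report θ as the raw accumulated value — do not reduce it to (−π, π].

after step 1 (δ=0.12, a=2.1): (-14.024285, -6.046066, 2.375744, 18.120000)
after step 2 (δ=-0.2, a=-1.7): (-16.636445, -3.534095, 2.159679, 17.780000)
after step 3 (δ=-0.37, a=3.5): (-18.611563, -0.577062, 1.754020, 18.480000)
after step 4 (δ=-0.26, a=-2.2): (-19.284976, 3.057073, 1.464839, 18.040000)

(-19.2850, 3.0571, 1.4648, 18.0400)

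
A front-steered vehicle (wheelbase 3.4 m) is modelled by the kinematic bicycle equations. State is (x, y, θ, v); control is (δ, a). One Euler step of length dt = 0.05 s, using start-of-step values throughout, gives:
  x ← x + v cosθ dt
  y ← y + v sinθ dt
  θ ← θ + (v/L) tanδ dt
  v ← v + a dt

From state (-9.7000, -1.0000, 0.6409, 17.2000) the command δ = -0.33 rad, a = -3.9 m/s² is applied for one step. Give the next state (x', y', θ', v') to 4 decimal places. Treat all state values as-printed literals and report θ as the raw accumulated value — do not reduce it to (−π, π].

(-9.0107, -0.4858, 0.5543, 17.0050)

x' = -9.7000 + 17.2000·cos(0.6409)·0.05 = -9.0107
y' = -1.0000 + 17.2000·sin(0.6409)·0.05 = -0.4858
θ' = 0.6409 + (17.2000/3.4)·tan(-0.33)·0.05 = 0.5543
v' = 17.2000 − 3.9000·0.05 = 17.0050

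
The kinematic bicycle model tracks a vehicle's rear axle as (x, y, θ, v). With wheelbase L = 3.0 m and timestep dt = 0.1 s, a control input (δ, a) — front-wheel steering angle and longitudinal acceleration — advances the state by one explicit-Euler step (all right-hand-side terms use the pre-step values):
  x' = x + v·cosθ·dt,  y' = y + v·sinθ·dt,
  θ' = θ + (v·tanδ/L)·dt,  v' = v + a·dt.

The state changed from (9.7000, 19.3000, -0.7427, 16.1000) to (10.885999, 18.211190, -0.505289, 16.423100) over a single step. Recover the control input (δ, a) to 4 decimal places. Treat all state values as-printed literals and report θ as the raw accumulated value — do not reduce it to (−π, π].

δ = 0.4165, a = 3.2310

a = (v'−v)/dt = (0.323100)/0.1 = 3.2310
Δθ = θ'−θ = 0.237411;  (v·dt/L) = 16.1000·0.1/3.0 = 0.536667
tan δ = Δθ·L/(v·dt) = 0.442381  →  δ = 0.4165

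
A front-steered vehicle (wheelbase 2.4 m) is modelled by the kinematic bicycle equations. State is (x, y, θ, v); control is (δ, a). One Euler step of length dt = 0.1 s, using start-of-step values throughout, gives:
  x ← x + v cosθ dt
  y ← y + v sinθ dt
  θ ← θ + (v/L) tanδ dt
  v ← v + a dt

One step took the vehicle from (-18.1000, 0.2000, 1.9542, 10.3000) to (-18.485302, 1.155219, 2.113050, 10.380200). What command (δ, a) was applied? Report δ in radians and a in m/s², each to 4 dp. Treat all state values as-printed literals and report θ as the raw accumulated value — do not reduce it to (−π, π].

δ = 0.3545, a = 0.8020

a = (v'−v)/dt = (0.080200)/0.1 = 0.8020
Δθ = θ'−θ = 0.158850;  (v·dt/L) = 10.3000·0.1/2.4 = 0.429167
tan δ = Δθ·L/(v·dt) = 0.370136  →  δ = 0.3545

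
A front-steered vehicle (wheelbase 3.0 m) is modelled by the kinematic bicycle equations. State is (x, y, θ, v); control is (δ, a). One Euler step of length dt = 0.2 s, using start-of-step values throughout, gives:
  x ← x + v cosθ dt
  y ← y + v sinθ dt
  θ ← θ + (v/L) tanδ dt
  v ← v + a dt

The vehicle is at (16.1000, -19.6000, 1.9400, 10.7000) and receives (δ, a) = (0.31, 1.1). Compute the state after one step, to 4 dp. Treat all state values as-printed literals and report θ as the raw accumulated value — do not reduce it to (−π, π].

(15.3277, -17.6042, 2.1685, 10.9200)

x' = 16.1000 + 10.7000·cos(1.9400)·0.2 = 15.3277
y' = -19.6000 + 10.7000·sin(1.9400)·0.2 = -17.6042
θ' = 1.9400 + (10.7000/3.0)·tan(0.31)·0.2 = 2.1685
v' = 10.7000 + 1.1000·0.2 = 10.9200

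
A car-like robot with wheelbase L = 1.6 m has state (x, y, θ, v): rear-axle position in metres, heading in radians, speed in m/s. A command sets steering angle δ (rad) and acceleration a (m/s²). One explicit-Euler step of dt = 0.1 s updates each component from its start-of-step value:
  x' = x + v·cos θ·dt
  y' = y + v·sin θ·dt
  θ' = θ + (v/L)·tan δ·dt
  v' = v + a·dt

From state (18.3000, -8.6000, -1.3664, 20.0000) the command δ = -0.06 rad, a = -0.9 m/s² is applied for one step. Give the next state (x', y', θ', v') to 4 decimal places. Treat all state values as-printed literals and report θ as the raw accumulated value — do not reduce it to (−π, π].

x' = 18.3000 + 20.0000·cos(-1.3664)·0.1 = 18.7060
y' = -8.6000 + 20.0000·sin(-1.3664)·0.1 = -10.5584
θ' = -1.3664 + (20.0000/1.6)·tan(-0.06)·0.1 = -1.4415
v' = 20.0000 − 0.9000·0.1 = 19.9100

(18.7060, -10.5584, -1.4415, 19.9100)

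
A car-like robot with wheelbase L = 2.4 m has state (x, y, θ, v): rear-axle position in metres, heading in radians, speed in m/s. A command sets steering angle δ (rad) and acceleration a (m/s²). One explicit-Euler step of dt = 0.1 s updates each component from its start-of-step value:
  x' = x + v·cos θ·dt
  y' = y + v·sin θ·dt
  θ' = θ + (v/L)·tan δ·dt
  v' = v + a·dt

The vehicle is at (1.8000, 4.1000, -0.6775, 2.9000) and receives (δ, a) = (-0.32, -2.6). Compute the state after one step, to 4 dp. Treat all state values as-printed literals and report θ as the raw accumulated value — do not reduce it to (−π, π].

x' = 1.8000 + 2.9000·cos(-0.6775)·0.1 = 2.0260
y' = 4.1000 + 2.9000·sin(-0.6775)·0.1 = 3.9182
θ' = -0.6775 + (2.9000/2.4)·tan(-0.32)·0.1 = -0.7175
v' = 2.9000 − 2.6000·0.1 = 2.6400

(2.0260, 3.9182, -0.7175, 2.6400)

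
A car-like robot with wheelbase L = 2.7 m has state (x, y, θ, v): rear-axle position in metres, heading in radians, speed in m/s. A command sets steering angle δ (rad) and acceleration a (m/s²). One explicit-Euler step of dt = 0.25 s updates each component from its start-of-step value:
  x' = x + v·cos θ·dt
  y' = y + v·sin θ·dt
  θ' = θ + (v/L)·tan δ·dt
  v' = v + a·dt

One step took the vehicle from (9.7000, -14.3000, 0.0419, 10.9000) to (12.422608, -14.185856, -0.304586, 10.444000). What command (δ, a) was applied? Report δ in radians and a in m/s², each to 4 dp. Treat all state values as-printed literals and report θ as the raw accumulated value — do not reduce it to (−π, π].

a = (v'−v)/dt = (-0.456000)/0.25 = -1.8240
Δθ = θ'−θ = -0.346486;  (v·dt/L) = 10.9000·0.25/2.7 = 1.009259
tan δ = Δθ·L/(v·dt) = -0.343307  →  δ = -0.3307

δ = -0.3307, a = -1.8240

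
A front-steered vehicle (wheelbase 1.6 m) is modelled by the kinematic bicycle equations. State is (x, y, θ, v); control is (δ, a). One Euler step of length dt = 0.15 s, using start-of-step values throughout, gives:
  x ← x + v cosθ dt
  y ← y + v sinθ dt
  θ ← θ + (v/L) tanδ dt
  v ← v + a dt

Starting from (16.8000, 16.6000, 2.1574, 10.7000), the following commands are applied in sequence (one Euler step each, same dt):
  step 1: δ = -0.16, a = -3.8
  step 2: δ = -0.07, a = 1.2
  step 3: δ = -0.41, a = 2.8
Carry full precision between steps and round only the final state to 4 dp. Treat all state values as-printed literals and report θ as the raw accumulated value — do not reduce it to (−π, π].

(14.7434, 20.7696, 1.5088, 10.7300)

after step 1 (δ=-0.16, a=-3.8): (15.911575, 17.936685, 1.995516, 10.130000)
after step 2 (δ=-0.07, a=1.2): (15.285442, 19.321184, 1.928929, 10.310000)
after step 3 (δ=-0.41, a=2.8): (14.743353, 20.769563, 1.508831, 10.730000)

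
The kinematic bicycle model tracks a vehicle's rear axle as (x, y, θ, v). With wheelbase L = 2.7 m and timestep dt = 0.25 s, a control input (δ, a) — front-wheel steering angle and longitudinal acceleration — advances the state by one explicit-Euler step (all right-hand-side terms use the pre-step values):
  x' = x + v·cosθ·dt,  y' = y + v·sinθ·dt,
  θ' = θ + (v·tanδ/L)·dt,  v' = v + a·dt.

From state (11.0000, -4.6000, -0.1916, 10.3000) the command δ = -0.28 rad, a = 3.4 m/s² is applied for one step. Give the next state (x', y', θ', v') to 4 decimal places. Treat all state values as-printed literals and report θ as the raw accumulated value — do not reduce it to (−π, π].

(13.5279, -5.0904, -0.4658, 11.1500)

x' = 11.0000 + 10.3000·cos(-0.1916)·0.25 = 13.5279
y' = -4.6000 + 10.3000·sin(-0.1916)·0.25 = -5.0904
θ' = -0.1916 + (10.3000/2.7)·tan(-0.28)·0.25 = -0.4658
v' = 10.3000 + 3.4000·0.25 = 11.1500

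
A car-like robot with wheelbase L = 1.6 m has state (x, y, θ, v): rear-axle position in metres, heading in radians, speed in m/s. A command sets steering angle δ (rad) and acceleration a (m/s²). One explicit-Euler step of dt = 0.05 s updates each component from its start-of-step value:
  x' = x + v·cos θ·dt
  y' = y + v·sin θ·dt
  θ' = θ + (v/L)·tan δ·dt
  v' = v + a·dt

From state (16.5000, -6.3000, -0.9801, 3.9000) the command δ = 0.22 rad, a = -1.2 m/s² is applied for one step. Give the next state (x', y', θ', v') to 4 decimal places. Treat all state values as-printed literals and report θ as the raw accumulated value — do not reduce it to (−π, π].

(16.6086, -6.4620, -0.9528, 3.8400)

x' = 16.5000 + 3.9000·cos(-0.9801)·0.05 = 16.6086
y' = -6.3000 + 3.9000·sin(-0.9801)·0.05 = -6.4620
θ' = -0.9801 + (3.9000/1.6)·tan(0.22)·0.05 = -0.9528
v' = 3.9000 − 1.2000·0.05 = 3.8400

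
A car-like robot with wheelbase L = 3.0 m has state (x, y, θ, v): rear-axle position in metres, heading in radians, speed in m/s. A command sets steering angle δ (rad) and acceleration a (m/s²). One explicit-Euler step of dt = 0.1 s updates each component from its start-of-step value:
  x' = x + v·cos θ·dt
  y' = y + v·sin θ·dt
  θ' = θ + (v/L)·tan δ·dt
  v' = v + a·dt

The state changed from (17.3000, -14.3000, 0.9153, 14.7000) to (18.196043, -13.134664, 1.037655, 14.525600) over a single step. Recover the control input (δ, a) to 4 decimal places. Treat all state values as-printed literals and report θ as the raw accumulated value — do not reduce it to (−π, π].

δ = 0.2447, a = -1.7440

a = (v'−v)/dt = (-0.174400)/0.1 = -1.7440
Δθ = θ'−θ = 0.122355;  (v·dt/L) = 14.7000·0.1/3.0 = 0.490000
tan δ = Δθ·L/(v·dt) = 0.249704  →  δ = 0.2447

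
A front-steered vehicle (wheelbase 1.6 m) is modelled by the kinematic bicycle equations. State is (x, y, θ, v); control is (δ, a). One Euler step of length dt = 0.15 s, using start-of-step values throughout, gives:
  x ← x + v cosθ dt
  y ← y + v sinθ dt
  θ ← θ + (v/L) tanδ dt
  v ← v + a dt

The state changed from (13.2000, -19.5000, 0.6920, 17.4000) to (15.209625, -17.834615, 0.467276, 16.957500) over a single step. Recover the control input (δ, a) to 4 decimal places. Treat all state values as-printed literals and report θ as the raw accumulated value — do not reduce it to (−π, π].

a = (v'−v)/dt = (-0.442500)/0.15 = -2.9500
Δθ = θ'−θ = -0.224724;  (v·dt/L) = 17.4000·0.15/1.6 = 1.631250
tan δ = Δθ·L/(v·dt) = -0.137762  →  δ = -0.1369

δ = -0.1369, a = -2.9500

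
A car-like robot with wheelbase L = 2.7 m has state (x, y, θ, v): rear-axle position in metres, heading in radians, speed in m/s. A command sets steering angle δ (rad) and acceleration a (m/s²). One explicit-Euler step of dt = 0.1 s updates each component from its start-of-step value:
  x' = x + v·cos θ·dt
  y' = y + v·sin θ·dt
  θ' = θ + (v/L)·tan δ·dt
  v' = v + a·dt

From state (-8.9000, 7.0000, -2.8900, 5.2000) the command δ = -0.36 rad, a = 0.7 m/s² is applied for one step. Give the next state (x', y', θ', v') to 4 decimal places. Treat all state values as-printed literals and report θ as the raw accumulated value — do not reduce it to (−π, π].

(-9.4036, 6.8705, -2.9625, 5.2700)

x' = -8.9000 + 5.2000·cos(-2.8900)·0.1 = -9.4036
y' = 7.0000 + 5.2000·sin(-2.8900)·0.1 = 6.8705
θ' = -2.8900 + (5.2000/2.7)·tan(-0.36)·0.1 = -2.9625
v' = 5.2000 + 0.7000·0.1 = 5.2700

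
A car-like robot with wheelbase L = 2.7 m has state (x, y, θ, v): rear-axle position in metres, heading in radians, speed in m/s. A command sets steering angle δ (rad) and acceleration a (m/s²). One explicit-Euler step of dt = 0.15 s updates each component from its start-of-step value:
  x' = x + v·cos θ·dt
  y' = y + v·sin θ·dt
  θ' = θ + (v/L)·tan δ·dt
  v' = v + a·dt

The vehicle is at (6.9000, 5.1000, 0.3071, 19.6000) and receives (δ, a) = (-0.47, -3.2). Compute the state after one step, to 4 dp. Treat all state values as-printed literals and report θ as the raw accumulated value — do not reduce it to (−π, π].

x' = 6.9000 + 19.6000·cos(0.3071)·0.15 = 9.7024
y' = 5.1000 + 19.6000·sin(0.3071)·0.15 = 5.9887
θ' = 0.3071 + (19.6000/2.7)·tan(-0.47)·0.15 = -0.2460
v' = 19.6000 − 3.2000·0.15 = 19.1200

(9.7024, 5.9887, -0.2460, 19.1200)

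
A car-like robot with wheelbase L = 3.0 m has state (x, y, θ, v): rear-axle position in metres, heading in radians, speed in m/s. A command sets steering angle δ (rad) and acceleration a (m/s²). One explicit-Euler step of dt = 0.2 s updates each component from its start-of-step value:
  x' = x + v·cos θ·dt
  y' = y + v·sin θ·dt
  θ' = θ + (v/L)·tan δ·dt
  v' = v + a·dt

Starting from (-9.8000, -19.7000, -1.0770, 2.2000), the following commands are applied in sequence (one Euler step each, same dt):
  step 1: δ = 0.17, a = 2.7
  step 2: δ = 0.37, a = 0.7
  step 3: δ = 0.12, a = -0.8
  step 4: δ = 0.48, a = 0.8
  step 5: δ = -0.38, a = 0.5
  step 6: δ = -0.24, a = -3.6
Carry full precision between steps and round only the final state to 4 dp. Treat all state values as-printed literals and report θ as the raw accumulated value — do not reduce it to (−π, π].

(-7.9605, -22.4061, -0.9887, 2.2600)

after step 1 (δ=0.17, a=2.7): (-9.591452, -20.087438, -1.051824, 2.740000)
after step 2 (δ=0.37, a=0.7): (-9.319651, -20.563282, -0.980974, 2.880000)
after step 3 (δ=0.12, a=-0.8): (-8.999272, -21.041961, -0.957823, 2.720000)
after step 4 (δ=0.48, a=0.8): (-8.686307, -21.486921, -0.863419, 2.880000)
after step 5 (δ=-0.38, a=0.5): (-8.311998, -21.924720, -0.940106, 2.980000)
after step 6 (δ=-0.24, a=-3.6): (-7.960535, -22.406062, -0.988723, 2.260000)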